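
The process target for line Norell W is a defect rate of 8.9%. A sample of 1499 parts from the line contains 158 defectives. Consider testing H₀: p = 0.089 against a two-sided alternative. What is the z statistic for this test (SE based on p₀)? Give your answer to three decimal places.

z = 2.230

p̂ = 158/1499 ≈ 0.105404.
Standard error under H₀: √(0.089×0.911/1499) = 0.007355.
z = (0.105404 − 0.089)/0.007355 = 0.016404/0.007355 = 2.230.
Two-sided p-value ≈ 2·Φ(−2.230) = 0.0257.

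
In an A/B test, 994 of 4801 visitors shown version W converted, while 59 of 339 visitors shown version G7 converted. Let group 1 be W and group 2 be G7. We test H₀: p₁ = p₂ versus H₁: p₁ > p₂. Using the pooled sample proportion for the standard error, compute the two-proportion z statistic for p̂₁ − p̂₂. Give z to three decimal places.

p̂₁ = 994/4801 = 0.20704, p̂₂ = 59/339 = 0.17404.
Pooled p̂ = (994+59)/(4801+339) = 1053/5140 = 0.20486.
SE = √(0.162895 × 0.00315814) = 0.02268.
z = (0.20704 − 0.17404)/0.02268 = 0.03300/0.02268 = 1.455.

z = 1.455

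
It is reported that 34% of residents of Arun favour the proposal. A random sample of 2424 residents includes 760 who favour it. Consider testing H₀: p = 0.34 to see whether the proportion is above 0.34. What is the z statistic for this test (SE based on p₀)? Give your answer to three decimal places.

p̂ = 760/2424 = 0.313531.
Standard error under H₀: √(0.34×0.66/2424) = 0.009622.
z = (0.313531 − 0.34)/0.009622 = -0.026469/0.009622 = -2.751.

z = -2.751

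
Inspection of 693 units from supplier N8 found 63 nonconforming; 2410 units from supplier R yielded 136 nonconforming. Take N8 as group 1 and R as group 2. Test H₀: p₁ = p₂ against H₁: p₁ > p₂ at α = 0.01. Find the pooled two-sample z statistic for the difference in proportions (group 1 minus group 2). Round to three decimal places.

p̂₁ = 63/693 = 0.09091, p̂₂ = 136/2410 = 0.05643.
Pooled p̂ = (63+136)/(693+2410) = 199/3103 = 0.06413.
SE = √(0.0600186 × 0.00185794) = 0.01056.
z = (0.09091 − 0.05643)/0.01056 = 0.03448/0.01056 = 3.265.
p-value = P(Z > 3.265) ≈ 0.0005; since p < α = 0.01, reject H₀.

z = 3.265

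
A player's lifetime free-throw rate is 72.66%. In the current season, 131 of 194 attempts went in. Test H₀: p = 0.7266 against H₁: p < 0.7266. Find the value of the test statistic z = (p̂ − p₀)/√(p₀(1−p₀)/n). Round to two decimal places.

p̂ = 131/194 = 0.6753.
Standard error under H₀: √(0.7266×0.2734/194) = 0.0320.
z = (0.6753 − 0.7266)/0.0320 = -0.0513/0.0320 = -1.60.
p-value = P(Z < -1.604) ≈ 0.0543.

z = -1.60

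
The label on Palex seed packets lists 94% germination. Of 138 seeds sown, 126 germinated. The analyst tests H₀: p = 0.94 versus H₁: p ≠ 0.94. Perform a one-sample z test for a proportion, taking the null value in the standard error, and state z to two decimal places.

z = -1.33

p̂ = 126/138 = 0.91304.
Under H₀, SE = √(0.94·0.06/138) = √(0.000408696) = 0.02022.
z = (0.91304 − 0.94)/0.02022 = -0.02696/0.02022 = -1.33.
Two-sided p-value ≈ 2·Φ(−1.333) = 0.1824.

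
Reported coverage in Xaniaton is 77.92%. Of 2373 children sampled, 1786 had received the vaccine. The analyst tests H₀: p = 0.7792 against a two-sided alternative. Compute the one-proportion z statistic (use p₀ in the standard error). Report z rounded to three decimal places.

p̂ = 1786/2373 = 0.752634.
Under H₀, SE = √(0.7792·0.2208/2373) = √(7.2502e-05) = 0.008515.
z = (0.752634 − 0.7792)/0.008515 = -0.026566/0.008515 = -3.120.
Two-sided p-value ≈ 2·Φ(−3.120) = 0.0018.

z = -3.120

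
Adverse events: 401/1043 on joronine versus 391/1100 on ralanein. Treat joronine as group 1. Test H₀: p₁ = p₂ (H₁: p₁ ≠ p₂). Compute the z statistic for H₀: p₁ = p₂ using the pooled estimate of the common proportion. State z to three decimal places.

p̂₁ = 401/1043 ≈ 0.38447, p̂₂ = 391/1100 ≈ 0.35545.
Pooled p̂ = (401+391)/(1043+1100) = 792/2143 = 0.36958.
SE = √(p̂(1−p̂)(1/n₁+1/n₂)) = √(0.36958·0.63042·0.00186786) = √(0.000435192) = 0.02086.
z = (0.38447 − 0.35545)/0.02086 = 0.02902/0.02086 = 1.391.
p-value = 2·P(Z > 1.391) ≈ 0.1643.

z = 1.391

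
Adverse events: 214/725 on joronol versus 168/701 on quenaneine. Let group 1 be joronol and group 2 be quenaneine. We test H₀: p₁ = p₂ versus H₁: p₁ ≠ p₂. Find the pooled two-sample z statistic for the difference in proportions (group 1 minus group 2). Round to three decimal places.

p̂₁ = 214/725 ≈ 0.295172, p̂₂ = 168/701 ≈ 0.239658.
Pooled p̂ = (214+168)/(725+701) = 382/1426 = 0.267882.
SE = √(p̂(1−p̂)(1/n₁+1/n₂)) = √(0.267882·0.732118·0.00280584) = √(0.000550286) = 0.023458.
z = (0.295172 − 0.239658)/0.023458 = 0.055514/0.023458 = 2.367.

z = 2.367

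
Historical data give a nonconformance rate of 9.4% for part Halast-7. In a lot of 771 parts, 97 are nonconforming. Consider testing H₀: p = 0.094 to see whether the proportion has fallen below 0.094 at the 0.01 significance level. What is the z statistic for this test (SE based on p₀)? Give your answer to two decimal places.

p̂ = 97/771 = 0.1258.
SE = √(p₀(1−p₀)/n) = √(0.085164/771) = 0.0105.
z = (0.1258 − 0.094)/0.0105 = 0.0318/0.0105 = 3.03.
p-value = P(Z < 3.027) ≈ 0.9988; since p > α = 0.01, fail to reject H₀.

z = 3.03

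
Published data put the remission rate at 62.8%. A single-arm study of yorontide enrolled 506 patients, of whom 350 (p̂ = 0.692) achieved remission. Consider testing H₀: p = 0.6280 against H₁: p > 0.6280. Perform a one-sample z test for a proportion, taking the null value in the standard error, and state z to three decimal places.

p̂ = 350/506 = 0.691700.
SE = √(p₀(1−p₀)/n) = √(0.23362/506) = 0.021487.
z = (0.691700 − 0.628)/0.021487 = 0.063700/0.021487 = 2.965.
p-value = P(Z > 2.965) ≈ 0.0015.

z = 2.965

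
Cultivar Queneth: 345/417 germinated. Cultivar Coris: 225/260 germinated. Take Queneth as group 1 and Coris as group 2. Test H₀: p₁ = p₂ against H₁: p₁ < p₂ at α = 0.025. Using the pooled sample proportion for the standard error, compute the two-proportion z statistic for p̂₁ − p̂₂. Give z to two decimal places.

z = -1.32

p̂₁ = 345/417 ≈ 0.8273, p̂₂ = 225/260 ≈ 0.8654.
Pooled p̂ = (345+225)/(417+260) = 570/677 = 0.8419.
SE = √(0.13307 × 0.00624424) = 0.0288.
z = (0.8273 − 0.8654)/0.0288 = -0.0381/0.0288 = -1.32.
p-value = P(Z < -1.320) ≈ 0.0934; since p > α = 0.025, fail to reject H₀.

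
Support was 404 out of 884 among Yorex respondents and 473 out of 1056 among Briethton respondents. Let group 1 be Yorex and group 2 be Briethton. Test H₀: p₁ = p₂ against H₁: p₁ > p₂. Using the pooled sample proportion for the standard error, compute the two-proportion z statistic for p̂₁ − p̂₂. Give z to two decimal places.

p̂₁ = 404/884 ≈ 0.4570, p̂₂ = 473/1056 ≈ 0.4479.
Pooled p̂ = (404+473)/(884+1056) = 877/1940 = 0.4521.
SE = √(p̂(1−p̂)(1/n₁+1/n₂)) = √(0.4521·0.5479·0.00207819) = √(0.000514772) = 0.0227.
z = (0.4570 − 0.4479)/0.0227 = 0.0091/0.0227 = 0.40.

z = 0.40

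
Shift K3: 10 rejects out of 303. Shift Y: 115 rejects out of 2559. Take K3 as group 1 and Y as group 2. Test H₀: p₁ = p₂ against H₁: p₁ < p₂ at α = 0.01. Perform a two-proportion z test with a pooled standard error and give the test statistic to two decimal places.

p̂₁ = 10/303 ≈ 0.0330, p̂₂ = 115/2559 ≈ 0.0449.
Pooled p̂ = (10+115)/(303+2559) = 125/2862 = 0.0437.
SE = √(p̂(1−p̂)(1/n₁+1/n₂)) = √(0.0437·0.9563·0.00369111) = √(0.000154171) = 0.0124.
z = (0.0330 − 0.0449)/0.0124 = -0.0119/0.0124 = -0.96.
p-value = P(Z < -0.961) ≈ 0.1682. With α = 0.01, fail to reject H₀.

z = -0.96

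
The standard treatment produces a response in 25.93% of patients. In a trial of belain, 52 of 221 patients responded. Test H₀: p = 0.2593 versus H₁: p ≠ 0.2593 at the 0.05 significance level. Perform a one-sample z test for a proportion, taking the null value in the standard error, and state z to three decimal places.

z = -0.814

p̂ = 52/221 ≈ 0.23529.
Under H₀, SE = √(0.2593·0.7407/221) = √(0.000869066) = 0.02948.
z = (0.23529 − 0.2593)/0.02948 = -0.02401/0.02948 = -0.814.
p-value = 2·P(Z > 0.814) ≈ 0.4155. With α = 0.05, fail to reject H₀.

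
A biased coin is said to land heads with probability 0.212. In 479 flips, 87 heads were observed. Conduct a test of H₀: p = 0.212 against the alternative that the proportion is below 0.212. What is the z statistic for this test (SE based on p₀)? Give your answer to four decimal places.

p̂ = 87/479 = 0.181628.
SE = √(p₀(1−p₀)/n) = √(0.16706/479) = 0.018675.
z = (0.181628 − 0.212)/0.018675 = -0.030372/0.018675 = -1.6263.

z = -1.6263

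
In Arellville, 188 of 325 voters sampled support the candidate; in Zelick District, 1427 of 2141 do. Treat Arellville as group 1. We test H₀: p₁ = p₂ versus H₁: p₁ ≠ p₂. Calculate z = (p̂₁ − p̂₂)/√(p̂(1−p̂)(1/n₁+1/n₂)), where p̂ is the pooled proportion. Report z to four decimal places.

z = -3.1112

p̂₁ = 188/325 ≈ 0.578462, p̂₂ = 1427/2141 ≈ 0.666511.
Pooled p̂ = (188+1427)/(325+2141) = 1615/2466 = 0.654907.
SE = √(p̂(1−p̂)(1/n₁+1/n₂)) = √(0.654907·0.345093·0.00354399) = √(0.000800957) = 0.028301.
z = (0.578462 − 0.666511)/0.028301 = -0.088049/0.028301 = -3.1112.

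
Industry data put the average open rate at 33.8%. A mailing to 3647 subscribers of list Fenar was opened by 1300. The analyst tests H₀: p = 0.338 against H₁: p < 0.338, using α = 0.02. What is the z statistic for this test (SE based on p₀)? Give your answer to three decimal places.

p̂ = 1300/3647 ≈ 0.356457.
Under H₀, SE = √(0.338·0.662/3647) = √(6.13534e-05) = 0.007833.
z = (0.356457 − 0.338)/0.007833 = 0.018457/0.007833 = 2.356.
p-value = P(Z < 2.356) ≈ 0.9908; since p > α = 0.02, fail to reject H₀.

z = 2.356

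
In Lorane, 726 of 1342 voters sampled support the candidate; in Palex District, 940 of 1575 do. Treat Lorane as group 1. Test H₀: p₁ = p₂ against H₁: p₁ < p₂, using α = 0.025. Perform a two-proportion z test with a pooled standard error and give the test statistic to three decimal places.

p̂₁ = 726/1342 ≈ 0.54098, p̂₂ = 940/1575 ≈ 0.59683.
Pooled p̂ = (726+940)/(1342+1575) = 1666/2917 = 0.57113.
SE = √(p̂(1−p̂)(1/n₁+1/n₂)) = √(0.57113·0.42887·0.00138008) = √(0.000338036) = 0.01839.
z = (0.54098 − 0.59683)/0.01839 = -0.05585/0.01839 = -3.037.
p-value = P(Z < -3.037) ≈ 0.0012; since p < α = 0.025, reject H₀.

z = -3.037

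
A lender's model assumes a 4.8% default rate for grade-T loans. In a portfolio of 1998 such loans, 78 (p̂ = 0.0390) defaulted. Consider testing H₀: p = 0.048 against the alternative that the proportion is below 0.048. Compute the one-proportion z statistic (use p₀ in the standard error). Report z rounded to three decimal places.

p̂ = 78/1998 = 0.03904.
Standard error under H₀: √(0.048×0.952/1998) = 0.00478.
z = (0.03904 − 0.048)/0.00478 = -0.00896/0.00478 = -1.874.
p-value = P(Z < -1.874) ≈ 0.0305.

z = -1.874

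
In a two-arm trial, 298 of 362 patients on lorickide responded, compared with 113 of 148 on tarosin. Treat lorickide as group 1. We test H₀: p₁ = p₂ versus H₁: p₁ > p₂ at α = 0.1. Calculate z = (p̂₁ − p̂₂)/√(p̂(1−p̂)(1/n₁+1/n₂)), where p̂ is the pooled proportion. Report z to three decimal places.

z = 1.547

p̂₁ = 298/362 ≈ 0.82320, p̂₂ = 113/148 ≈ 0.76351.
Pooled p̂ = (298+113)/(362+148) = 411/510 = 0.80588.
SE = √(0.156436 × 0.00951919) = 0.03859.
z = (0.82320 − 0.76351)/0.03859 = 0.05969/0.03859 = 1.547.
p-value = P(Z > 1.547) ≈ 0.0610; since p < α = 0.1, reject H₀.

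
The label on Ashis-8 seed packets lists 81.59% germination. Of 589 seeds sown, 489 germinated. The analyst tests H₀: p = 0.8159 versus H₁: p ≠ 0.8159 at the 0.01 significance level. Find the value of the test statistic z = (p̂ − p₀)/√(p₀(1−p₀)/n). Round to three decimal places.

p̂ = 489/589 ≈ 0.83022.
SE = √(p₀(1−p₀)/n) = √(0.15021/589) = 0.01597.
z = (0.83022 − 0.8159)/0.01597 = 0.01432/0.01597 = 0.897.
Two-sided p-value ≈ 2·Φ(−0.897) = 0.3698. With α = 0.01, fail to reject H₀.

z = 0.897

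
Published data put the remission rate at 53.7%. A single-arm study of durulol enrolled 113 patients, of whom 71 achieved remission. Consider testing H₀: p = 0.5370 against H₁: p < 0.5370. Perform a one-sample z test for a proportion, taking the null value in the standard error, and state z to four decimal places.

z = 1.9468

p̂ = 71/113 ≈ 0.628319.
SE = √(p₀(1−p₀)/n) = √(0.24863/113) = 0.046907.
z = (0.628319 − 0.537)/0.046907 = 0.091319/0.046907 = 1.9468.
p-value = P(Z < 1.947) ≈ 0.9742.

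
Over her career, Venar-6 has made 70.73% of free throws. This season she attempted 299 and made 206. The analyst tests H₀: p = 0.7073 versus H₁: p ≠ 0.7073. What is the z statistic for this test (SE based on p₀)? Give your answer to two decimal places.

p̂ = 206/299 ≈ 0.6890.
SE = √(p₀(1−p₀)/n) = √(0.20703/299) = 0.0263.
z = (0.6890 − 0.7073)/0.0263 = -0.0183/0.0263 = -0.70.
p-value = 2·P(Z > 0.697) ≈ 0.4859.

z = -0.70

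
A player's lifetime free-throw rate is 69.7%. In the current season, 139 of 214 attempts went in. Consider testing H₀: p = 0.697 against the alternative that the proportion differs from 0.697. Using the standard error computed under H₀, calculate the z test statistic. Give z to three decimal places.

z = -1.511

p̂ = 139/214 ≈ 0.64953.
Under H₀, SE = √(0.697·0.303/214) = √(0.000986874) = 0.03141.
z = (0.64953 − 0.697)/0.03141 = -0.04747/0.03141 = -1.511.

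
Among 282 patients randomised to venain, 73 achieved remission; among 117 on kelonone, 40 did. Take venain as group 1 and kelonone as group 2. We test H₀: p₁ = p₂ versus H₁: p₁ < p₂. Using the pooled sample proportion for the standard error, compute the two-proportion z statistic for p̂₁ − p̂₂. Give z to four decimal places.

z = -1.6755

p̂₁ = 73/282 ≈ 0.258865, p̂₂ = 40/117 ≈ 0.341880.
Pooled p̂ = (73+40)/(282+117) = 113/399 = 0.283208.
SE = √(0.203001 × 0.0120931) = 0.049547.
z = (0.258865 − 0.341880)/0.049547 = -0.083015/0.049547 = -1.6755.
p-value = P(Z < -1.675) ≈ 0.0469.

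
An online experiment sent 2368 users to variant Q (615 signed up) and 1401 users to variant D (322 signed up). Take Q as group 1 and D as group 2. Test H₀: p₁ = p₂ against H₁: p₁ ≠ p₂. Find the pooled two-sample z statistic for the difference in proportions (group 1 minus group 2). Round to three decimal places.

z = 2.051

p̂₁ = 615/2368 ≈ 0.259713, p̂₂ = 322/1401 ≈ 0.229836.
Pooled p̂ = (615+322)/(2368+1401) = 937/3769 = 0.248607.
SE = √(0.186802 × 0.00113607) = 0.014568.
z = (0.259713 − 0.229836)/0.014568 = 0.029877/0.014568 = 2.051.
p-value = 2·P(Z > 2.051) ≈ 0.0403.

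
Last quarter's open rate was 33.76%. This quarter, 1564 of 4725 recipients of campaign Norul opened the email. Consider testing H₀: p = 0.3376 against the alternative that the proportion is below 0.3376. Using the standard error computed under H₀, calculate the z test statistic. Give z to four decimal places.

z = -0.9586

p̂ = 1564/4725 = 0.331005.
Standard error under H₀: √(0.3376×0.6624/4725) = 0.006880.
z = (0.331005 − 0.3376)/0.006880 = -0.006595/0.006880 = -0.9586.
p-value = P(Z < -0.959) ≈ 0.1689.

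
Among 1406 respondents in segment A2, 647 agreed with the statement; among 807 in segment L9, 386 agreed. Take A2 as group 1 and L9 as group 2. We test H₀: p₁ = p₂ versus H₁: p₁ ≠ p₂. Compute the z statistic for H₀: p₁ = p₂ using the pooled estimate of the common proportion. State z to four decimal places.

z = -0.8235

p̂₁ = 647/1406 ≈ 0.460171, p̂₂ = 386/807 ≈ 0.478315.
Pooled p̂ = (647+386)/(1406+807) = 1033/2213 = 0.466787.
SE = √(p̂(1−p̂)(1/n₁+1/n₂)) = √(0.466787·0.533213·0.00195039) = √(0.000485447) = 0.022033.
z = (0.460171 − 0.478315)/0.022033 = -0.018144/0.022033 = -0.8235.
Two-sided p-value ≈ 2·Φ(−0.823) = 0.4102.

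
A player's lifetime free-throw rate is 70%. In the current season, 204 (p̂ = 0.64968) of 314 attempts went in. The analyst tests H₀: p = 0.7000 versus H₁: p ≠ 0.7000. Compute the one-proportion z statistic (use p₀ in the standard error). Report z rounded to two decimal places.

z = -1.95

p̂ = 204/314 ≈ 0.64968.
SE = √(p₀(1−p₀)/n) = √(0.21/314) = 0.02586.
z = (0.64968 − 0.7)/0.02586 = -0.05032/0.02586 = -1.95.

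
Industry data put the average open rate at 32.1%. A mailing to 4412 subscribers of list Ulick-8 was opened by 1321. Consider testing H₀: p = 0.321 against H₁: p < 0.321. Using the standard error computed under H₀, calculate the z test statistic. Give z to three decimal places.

z = -3.072

p̂ = 1321/4412 = 0.2994107.
SE = √(p₀(1−p₀)/n) = √(0.21796/4412) = 0.0070286.
z = (0.2994107 − 0.321)/0.0070286 = -0.0215893/0.0070286 = -3.072.
p-value = P(Z < -3.072) ≈ 0.0011.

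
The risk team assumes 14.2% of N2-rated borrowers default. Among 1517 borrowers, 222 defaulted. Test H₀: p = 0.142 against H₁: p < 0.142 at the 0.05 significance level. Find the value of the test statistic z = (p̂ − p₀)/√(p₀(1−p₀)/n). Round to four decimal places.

z = 0.4844

p̂ = 222/1517 = 0.146341.
SE = √(p₀(1−p₀)/n) = √(0.12184/1517) = 0.008962.
z = (0.146341 − 0.142)/0.008962 = 0.004341/0.008962 = 0.4844.
p-value = P(Z < 0.484) ≈ 0.6860. With α = 0.05, fail to reject H₀.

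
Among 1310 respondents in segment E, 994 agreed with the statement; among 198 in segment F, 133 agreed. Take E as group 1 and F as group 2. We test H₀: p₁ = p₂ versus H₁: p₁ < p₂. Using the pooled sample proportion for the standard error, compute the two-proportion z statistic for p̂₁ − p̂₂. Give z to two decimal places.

p̂₁ = 994/1310 = 0.7588, p̂₂ = 133/198 = 0.6717.
Pooled p̂ = (994+133)/(1310+198) = 1127/1508 = 0.7473.
SE = √(0.188819 × 0.00581386) = 0.0331.
z = (0.7588 − 0.6717)/0.0331 = 0.0871/0.0331 = 2.63.
p-value = P(Z < 2.628) ≈ 0.9957.

z = 2.63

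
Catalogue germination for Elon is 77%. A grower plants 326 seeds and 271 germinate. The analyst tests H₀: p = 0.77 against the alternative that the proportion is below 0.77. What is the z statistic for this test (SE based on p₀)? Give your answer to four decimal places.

z = 2.6295

p̂ = 271/326 = 0.831288.
SE = √(p₀(1−p₀)/n) = √(0.1771/326) = 0.023308.
z = (0.831288 − 0.77)/0.023308 = 0.061288/0.023308 = 2.6295.
p-value = P(Z < 2.630) ≈ 0.9957.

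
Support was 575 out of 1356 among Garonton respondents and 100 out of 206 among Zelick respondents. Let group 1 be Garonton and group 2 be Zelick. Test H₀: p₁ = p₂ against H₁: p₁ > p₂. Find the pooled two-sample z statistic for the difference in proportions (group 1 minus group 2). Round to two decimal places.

z = -1.66

p̂₁ = 575/1356 = 0.4240, p̂₂ = 100/206 = 0.4854.
Pooled p̂ = (575+100)/(1356+206) = 675/1562 = 0.4321.
SE = √(p̂(1−p̂)(1/n₁+1/n₂)) = √(0.4321·0.5679·0.00559183) = √(0.00137221) = 0.0370.
z = (0.4240 − 0.4854)/0.0370 = -0.0614/0.0370 = -1.66.
p-value = P(Z > -1.657) ≈ 0.9513.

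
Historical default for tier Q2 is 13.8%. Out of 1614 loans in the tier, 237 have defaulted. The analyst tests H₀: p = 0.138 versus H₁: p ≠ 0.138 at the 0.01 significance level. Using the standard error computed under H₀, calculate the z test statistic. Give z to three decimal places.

z = 1.030

p̂ = 237/1614 ≈ 0.146840.
Standard error under H₀: √(0.138×0.862/1614) = 0.008585.
z = (0.146840 − 0.138)/0.008585 = 0.008840/0.008585 = 1.030.
p-value = 2·P(Z > 1.030) ≈ 0.3031. With α = 0.01, fail to reject H₀.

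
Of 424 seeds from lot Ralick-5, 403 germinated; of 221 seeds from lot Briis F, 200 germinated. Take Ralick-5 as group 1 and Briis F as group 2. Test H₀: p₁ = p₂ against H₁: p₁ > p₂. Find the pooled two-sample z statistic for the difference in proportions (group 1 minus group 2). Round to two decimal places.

p̂₁ = 403/424 ≈ 0.9505, p̂₂ = 200/221 ≈ 0.9050.
Pooled p̂ = (403+200)/(424+221) = 603/645 = 0.9349.
SE = √(p̂(1−p̂)(1/n₁+1/n₂)) = √(0.9349·0.0651·0.00688338) = √(0.000419034) = 0.0205.
z = (0.9505 − 0.9050)/0.0205 = 0.0455/0.0205 = 2.22.

z = 2.22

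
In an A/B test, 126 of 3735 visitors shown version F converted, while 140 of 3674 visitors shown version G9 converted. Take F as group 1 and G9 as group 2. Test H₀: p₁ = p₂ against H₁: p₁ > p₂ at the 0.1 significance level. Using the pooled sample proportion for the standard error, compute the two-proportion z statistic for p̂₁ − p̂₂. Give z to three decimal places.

z = -1.011

p̂₁ = 126/3735 = 0.033735, p̂₂ = 140/3674 = 0.038106.
Pooled p̂ = (126+140)/(3735+3674) = 266/7409 = 0.035902.
SE = √(p̂(1−p̂)(1/n₁+1/n₂)) = √(0.035902·0.964098·0.000539921) = √(1.86884e-05) = 0.004323.
z = (0.033735 − 0.038106)/0.004323 = -0.004371/0.004323 = -1.011.
p-value = P(Z > -1.011) ≈ 0.8440, so at α = 0.1 we fail to reject H₀.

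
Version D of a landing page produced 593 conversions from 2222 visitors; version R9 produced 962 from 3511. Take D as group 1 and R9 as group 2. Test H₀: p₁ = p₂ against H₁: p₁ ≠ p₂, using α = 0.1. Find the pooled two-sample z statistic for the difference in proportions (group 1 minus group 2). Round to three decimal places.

z = -0.591

p̂₁ = 593/2222 = 0.26688, p̂₂ = 962/3511 = 0.27400.
Pooled p̂ = (593+962)/(2222+3511) = 1555/5733 = 0.27124.
SE = √(0.197667 × 0.000734864) = 0.01205.
z = (0.26688 − 0.27400)/0.01205 = -0.00712/0.01205 = -0.591.
p-value = 2·P(Z > 0.591) ≈ 0.5547. With α = 0.1, fail to reject H₀.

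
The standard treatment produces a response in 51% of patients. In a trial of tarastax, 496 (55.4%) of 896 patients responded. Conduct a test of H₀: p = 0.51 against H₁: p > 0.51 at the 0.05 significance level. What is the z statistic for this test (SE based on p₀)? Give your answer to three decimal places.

p̂ = 496/896 = 0.55357.
Under H₀, SE = √(0.51·0.49/896) = √(0.000278906) = 0.01670.
z = (0.55357 − 0.51)/0.01670 = 0.04357/0.01670 = 2.609.
p-value = P(Z > 2.609) ≈ 0.0045, so at α = 0.05 we reject H₀.

z = 2.609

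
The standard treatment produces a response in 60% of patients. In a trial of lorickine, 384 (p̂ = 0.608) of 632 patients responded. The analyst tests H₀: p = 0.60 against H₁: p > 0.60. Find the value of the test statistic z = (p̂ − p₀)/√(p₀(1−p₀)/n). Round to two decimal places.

z = 0.39

p̂ = 384/632 ≈ 0.6076.
Under H₀, SE = √(0.6·0.4/632) = √(0.000379747) = 0.0195.
z = (0.6076 − 0.6)/0.0195 = 0.0076/0.0195 = 0.39.
p-value = P(Z > 0.390) ≈ 0.3484.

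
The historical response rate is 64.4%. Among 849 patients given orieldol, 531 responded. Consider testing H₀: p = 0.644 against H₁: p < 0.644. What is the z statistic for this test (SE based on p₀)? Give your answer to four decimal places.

z = -1.1293

p̂ = 531/849 ≈ 0.625442.
SE = √(p₀(1−p₀)/n) = √(0.22926/849) = 0.016433.
z = (0.625442 − 0.644)/0.016433 = -0.018558/0.016433 = -1.1293.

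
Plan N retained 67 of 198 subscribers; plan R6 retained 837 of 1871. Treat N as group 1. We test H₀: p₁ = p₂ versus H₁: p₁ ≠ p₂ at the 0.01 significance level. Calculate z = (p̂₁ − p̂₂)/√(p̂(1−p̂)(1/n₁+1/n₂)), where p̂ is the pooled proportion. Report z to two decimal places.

p̂₁ = 67/198 ≈ 0.3384, p̂₂ = 837/1871 ≈ 0.4474.
Pooled p̂ = (67+837)/(198+1871) = 904/2069 = 0.4369.
SE = √(0.246022 × 0.00558498) = 0.0371.
z = (0.3384 − 0.4474)/0.0371 = -0.1090/0.0371 = -2.94.
Two-sided p-value ≈ 2·Φ(−2.940) = 0.0033; since p < α = 0.01, reject H₀.

z = -2.94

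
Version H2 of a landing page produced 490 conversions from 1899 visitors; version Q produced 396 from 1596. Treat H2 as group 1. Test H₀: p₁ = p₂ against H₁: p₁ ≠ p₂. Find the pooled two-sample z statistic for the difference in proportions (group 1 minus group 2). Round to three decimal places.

p̂₁ = 490/1899 = 0.25803, p̂₂ = 396/1596 = 0.24812.
Pooled p̂ = (490+396)/(1899+1596) = 886/3495 = 0.25351.
SE = √(p̂(1−p̂)(1/n₁+1/n₂)) = √(0.25351·0.74649·0.00115316) = √(0.000218224) = 0.01477.
z = (0.25803 − 0.24812)/0.01477 = 0.00991/0.01477 = 0.671.

z = 0.671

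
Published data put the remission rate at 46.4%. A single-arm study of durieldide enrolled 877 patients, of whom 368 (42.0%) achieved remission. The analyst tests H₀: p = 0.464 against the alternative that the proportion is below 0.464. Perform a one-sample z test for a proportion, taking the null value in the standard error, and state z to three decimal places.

z = -2.636

p̂ = 368/877 ≈ 0.41961.
SE = √(p₀(1−p₀)/n) = √(0.2487/877) = 0.01684.
z = (0.41961 − 0.464)/0.01684 = -0.04439/0.01684 = -2.636.
p-value = P(Z < -2.636) ≈ 0.0042.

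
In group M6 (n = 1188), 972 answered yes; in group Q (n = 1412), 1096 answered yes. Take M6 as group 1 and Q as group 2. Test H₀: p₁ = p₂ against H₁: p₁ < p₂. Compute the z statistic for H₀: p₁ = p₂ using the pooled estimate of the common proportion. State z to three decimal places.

p̂₁ = 972/1188 ≈ 0.818182, p̂₂ = 1096/1412 ≈ 0.776204.
Pooled p̂ = (972+1096)/(1188+1412) = 2068/2600 = 0.795385.
SE = √(0.162748 × 0.00154997) = 0.015882.
z = (0.818182 − 0.776204)/0.015882 = 0.041978/0.015882 = 2.643.

z = 2.643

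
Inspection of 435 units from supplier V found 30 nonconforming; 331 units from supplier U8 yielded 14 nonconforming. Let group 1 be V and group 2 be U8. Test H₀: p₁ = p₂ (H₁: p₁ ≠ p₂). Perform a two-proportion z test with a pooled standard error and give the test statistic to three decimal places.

z = 1.571

p̂₁ = 30/435 ≈ 0.068966, p̂₂ = 14/331 ≈ 0.042296.
Pooled p̂ = (30+14)/(435+331) = 44/766 = 0.057441.
SE = √(p̂(1−p̂)(1/n₁+1/n₂)) = √(0.057441·0.942559·0.00532) = √(0.000288034) = 0.016972.
z = (0.068966 − 0.042296)/0.016972 = 0.026670/0.016972 = 1.571.
Two-sided p-value ≈ 2·Φ(−1.571) = 0.1161.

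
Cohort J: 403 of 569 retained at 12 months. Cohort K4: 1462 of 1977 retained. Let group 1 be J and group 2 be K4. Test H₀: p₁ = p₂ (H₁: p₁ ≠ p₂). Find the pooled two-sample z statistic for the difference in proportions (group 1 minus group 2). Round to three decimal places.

p̂₁ = 403/569 = 0.708260, p̂₂ = 1462/1977 = 0.739504.
Pooled p̂ = (403+1462)/(569+1977) = 1865/2546 = 0.732522.
SE = √(0.195934 × 0.00226329) = 0.021058.
z = (0.708260 − 0.739504)/0.021058 = -0.031244/0.021058 = -1.484.

z = -1.484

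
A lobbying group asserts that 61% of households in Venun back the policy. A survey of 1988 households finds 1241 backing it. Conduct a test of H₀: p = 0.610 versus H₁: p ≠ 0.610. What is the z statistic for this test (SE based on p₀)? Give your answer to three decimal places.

z = 1.302

p̂ = 1241/1988 = 0.624245.
Standard error under H₀: √(0.61×0.39/1988) = 0.010939.
z = (0.624245 − 0.61)/0.010939 = 0.014245/0.010939 = 1.302.
Two-sided p-value ≈ 2·Φ(−1.302) = 0.1928.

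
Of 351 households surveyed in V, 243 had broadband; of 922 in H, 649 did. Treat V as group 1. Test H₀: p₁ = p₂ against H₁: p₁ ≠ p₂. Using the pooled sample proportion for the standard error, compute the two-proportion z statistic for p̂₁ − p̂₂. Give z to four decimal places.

p̂₁ = 243/351 = 0.692308, p̂₂ = 649/922 = 0.703905.
Pooled p̂ = (243+649)/(351+922) = 892/1273 = 0.700707.
SE = √(0.209717 × 0.0039336) = 0.028722.
z = (0.692308 − 0.703905)/0.028722 = -0.011597/0.028722 = -0.4038.
Two-sided p-value ≈ 2·Φ(−0.404) = 0.6864.

z = -0.4038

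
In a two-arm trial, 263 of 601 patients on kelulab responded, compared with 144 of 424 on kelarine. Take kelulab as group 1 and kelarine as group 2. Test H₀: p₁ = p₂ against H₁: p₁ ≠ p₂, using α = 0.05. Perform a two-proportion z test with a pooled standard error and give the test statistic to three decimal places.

p̂₁ = 263/601 = 0.437604, p̂₂ = 144/424 = 0.339623.
Pooled p̂ = (263+144)/(601+424) = 407/1025 = 0.397073.
SE = √(p̂(1−p̂)(1/n₁+1/n₂)) = √(0.397073·0.602927·0.00402238) = √(0.000962983) = 0.031032.
z = (0.437604 − 0.339623)/0.031032 = 0.097981/0.031032 = 3.157.
Two-sided p-value ≈ 2·Φ(−3.157) = 0.0016. With α = 0.05, reject H₀.

z = 3.157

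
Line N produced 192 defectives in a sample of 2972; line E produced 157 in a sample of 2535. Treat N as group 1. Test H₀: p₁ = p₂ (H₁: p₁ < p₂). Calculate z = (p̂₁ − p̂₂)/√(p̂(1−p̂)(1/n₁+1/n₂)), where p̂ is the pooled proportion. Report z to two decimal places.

p̂₁ = 192/2972 = 0.0646, p̂₂ = 157/2535 = 0.0619.
Pooled p̂ = (192+157)/(2972+2535) = 349/5507 = 0.0634.
SE = √(p̂(1−p̂)(1/n₁+1/n₂)) = √(0.0634·0.9366·0.000730951) = √(4.33875e-05) = 0.0066.
z = (0.0646 − 0.0619)/0.0066 = 0.0027/0.0066 = 0.41.
p-value = P(Z < 0.405) ≈ 0.6574.

z = 0.41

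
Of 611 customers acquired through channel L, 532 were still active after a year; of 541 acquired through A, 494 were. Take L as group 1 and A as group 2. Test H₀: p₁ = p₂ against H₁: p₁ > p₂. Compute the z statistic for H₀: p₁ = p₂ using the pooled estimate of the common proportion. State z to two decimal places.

p̂₁ = 532/611 = 0.8707, p̂₂ = 494/541 = 0.9131.
Pooled p̂ = (532+494)/(611+541) = 1026/1152 = 0.8906.
SE = √(0.0974121 × 0.00348509) = 0.0184.
z = (0.8707 − 0.9131)/0.0184 = -0.0424/0.0184 = -2.30.

z = -2.30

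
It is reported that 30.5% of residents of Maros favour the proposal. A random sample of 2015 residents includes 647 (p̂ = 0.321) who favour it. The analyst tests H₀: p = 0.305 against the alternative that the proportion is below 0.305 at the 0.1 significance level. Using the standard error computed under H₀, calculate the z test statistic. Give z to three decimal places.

p̂ = 647/2015 = 0.321092.
Under H₀, SE = √(0.305·0.695/2015) = √(0.000105199) = 0.010257.
z = (0.321092 − 0.305)/0.010257 = 0.016092/0.010257 = 1.569.
p-value = P(Z < 1.569) ≈ 0.9417. With α = 0.1, fail to reject H₀.

z = 1.569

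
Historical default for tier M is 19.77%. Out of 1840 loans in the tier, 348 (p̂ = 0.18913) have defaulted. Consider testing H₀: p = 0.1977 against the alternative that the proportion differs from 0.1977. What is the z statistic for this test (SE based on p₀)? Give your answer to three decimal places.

z = -0.923

p̂ = 348/1840 ≈ 0.18913.
Under H₀, SE = √(0.1977·0.8023/1840) = √(8.62036e-05) = 0.00928.
z = (0.18913 − 0.1977)/0.00928 = -0.00857/0.00928 = -0.923.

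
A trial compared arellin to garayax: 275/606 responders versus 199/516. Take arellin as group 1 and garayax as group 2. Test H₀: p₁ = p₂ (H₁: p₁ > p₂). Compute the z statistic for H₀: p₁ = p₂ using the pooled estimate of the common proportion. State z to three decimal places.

p̂₁ = 275/606 = 0.45380, p̂₂ = 199/516 = 0.38566.
Pooled p̂ = (275+199)/(606+516) = 474/1122 = 0.42246.
SE = √(p̂(1−p̂)(1/n₁+1/n₂)) = √(0.42246·0.57754·0.00358815) = √(0.000875464) = 0.02959.
z = (0.45380 − 0.38566)/0.02959 = 0.06814/0.02959 = 2.303.

z = 2.303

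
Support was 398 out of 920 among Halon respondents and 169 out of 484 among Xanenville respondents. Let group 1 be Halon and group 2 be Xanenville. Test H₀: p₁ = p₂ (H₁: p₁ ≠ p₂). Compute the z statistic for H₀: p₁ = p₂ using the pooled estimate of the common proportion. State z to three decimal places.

z = 3.028

p̂₁ = 398/920 ≈ 0.432609, p̂₂ = 169/484 ≈ 0.349174.
Pooled p̂ = (398+169)/(920+484) = 567/1404 = 0.403846.
SE = √(p̂(1−p̂)(1/n₁+1/n₂)) = √(0.403846·0.596154·0.00315307) = √(0.000759116) = 0.027552.
z = (0.432609 − 0.349174)/0.027552 = 0.083435/0.027552 = 3.028.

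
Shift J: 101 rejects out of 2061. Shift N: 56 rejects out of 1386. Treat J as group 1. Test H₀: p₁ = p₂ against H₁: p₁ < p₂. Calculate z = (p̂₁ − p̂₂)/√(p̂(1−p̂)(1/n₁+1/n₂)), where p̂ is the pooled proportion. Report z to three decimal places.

z = 1.188

p̂₁ = 101/2061 ≈ 0.0490053, p̂₂ = 56/1386 ≈ 0.0404040.
Pooled p̂ = (101+56)/(2061+1386) = 157/3447 = 0.0455469.
SE = √(p̂(1−p̂)(1/n₁+1/n₂)) = √(0.0455469·0.9544531·0.0012067) = √(5.24582e-05) = 0.0072428.
z = (0.0490053 − 0.0404040)/0.0072428 = 0.0086013/0.0072428 = 1.188.
p-value = P(Z < 1.188) ≈ 0.8825.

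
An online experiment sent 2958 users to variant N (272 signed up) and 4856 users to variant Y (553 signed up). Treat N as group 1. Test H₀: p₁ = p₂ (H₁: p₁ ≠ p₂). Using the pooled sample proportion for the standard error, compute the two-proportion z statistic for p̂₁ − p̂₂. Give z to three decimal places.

z = -3.059

p̂₁ = 272/2958 = 0.09195, p̂₂ = 553/4856 = 0.11388.
Pooled p̂ = (272+553)/(2958+4856) = 825/7814 = 0.10558.
SE = √(p̂(1−p̂)(1/n₁+1/n₂)) = √(0.10558·0.89442·0.000543997) = √(5.13711e-05) = 0.00717.
z = (0.09195 − 0.11388)/0.00717 = -0.02193/0.00717 = -3.059.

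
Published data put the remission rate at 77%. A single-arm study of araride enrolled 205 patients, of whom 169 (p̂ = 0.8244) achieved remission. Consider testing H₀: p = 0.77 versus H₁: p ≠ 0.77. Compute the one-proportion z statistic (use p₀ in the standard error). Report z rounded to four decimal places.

p̂ = 169/205 = 0.824390.
Under H₀, SE = √(0.77·0.23/205) = √(0.000863902) = 0.029392.
z = (0.824390 − 0.77)/0.029392 = 0.054390/0.029392 = 1.8505.

z = 1.8505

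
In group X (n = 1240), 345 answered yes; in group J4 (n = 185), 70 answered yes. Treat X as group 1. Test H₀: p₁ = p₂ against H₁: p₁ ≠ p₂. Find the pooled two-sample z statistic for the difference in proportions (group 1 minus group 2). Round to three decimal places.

z = -2.797

p̂₁ = 345/1240 ≈ 0.27823, p̂₂ = 70/185 ≈ 0.37838.
Pooled p̂ = (345+70)/(1240+185) = 415/1425 = 0.29123.
SE = √(p̂(1−p̂)(1/n₁+1/n₂)) = √(0.29123·0.70877·0.00621186) = √(0.00128222) = 0.03581.
z = (0.27823 − 0.37838)/0.03581 = -0.10015/0.03581 = -2.797.
Two-sided p-value ≈ 2·Φ(−2.797) = 0.0052.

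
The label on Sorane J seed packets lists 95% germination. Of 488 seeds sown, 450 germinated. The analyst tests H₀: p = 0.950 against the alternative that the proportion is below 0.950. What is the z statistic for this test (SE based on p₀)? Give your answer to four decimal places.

p̂ = 450/488 ≈ 0.922131.
Under H₀, SE = √(0.95·0.05/488) = √(9.73361e-05) = 0.009866.
z = (0.922131 − 0.95)/0.009866 = -0.027869/0.009866 = -2.8248.

z = -2.8248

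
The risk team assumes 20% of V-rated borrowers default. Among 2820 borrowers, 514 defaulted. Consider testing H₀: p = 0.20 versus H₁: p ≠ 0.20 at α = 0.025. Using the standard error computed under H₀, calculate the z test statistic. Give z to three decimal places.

p̂ = 514/2820 = 0.182270.
Standard error under H₀: √(0.2×0.8/2820) = 0.007532.
z = (0.182270 − 0.2)/0.007532 = -0.017730/0.007532 = -2.354.
Two-sided p-value ≈ 2·Φ(−2.354) = 0.0186, so at α = 0.025 we reject H₀.

z = -2.354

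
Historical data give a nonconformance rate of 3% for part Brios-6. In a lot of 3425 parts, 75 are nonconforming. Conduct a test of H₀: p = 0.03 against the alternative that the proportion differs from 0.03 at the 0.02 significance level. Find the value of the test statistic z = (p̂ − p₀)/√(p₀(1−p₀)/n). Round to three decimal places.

z = -2.780

p̂ = 75/3425 ≈ 0.0218978.
Standard error under H₀: √(0.03×0.97/3425) = 0.0029148.
z = (0.0218978 − 0.03)/0.0029148 = -0.0081022/0.0029148 = -2.780.
p-value = 2·P(Z > 2.780) ≈ 0.0054. With α = 0.02, reject H₀.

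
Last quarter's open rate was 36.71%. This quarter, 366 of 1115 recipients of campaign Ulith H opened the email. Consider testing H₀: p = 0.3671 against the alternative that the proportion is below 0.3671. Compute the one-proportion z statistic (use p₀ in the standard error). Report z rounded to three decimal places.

p̂ = 366/1115 ≈ 0.328251.
Under H₀, SE = √(0.3671·0.6329/1115) = √(0.000208375) = 0.014435.
z = (0.328251 − 0.3671)/0.014435 = -0.038849/0.014435 = -2.691.

z = -2.691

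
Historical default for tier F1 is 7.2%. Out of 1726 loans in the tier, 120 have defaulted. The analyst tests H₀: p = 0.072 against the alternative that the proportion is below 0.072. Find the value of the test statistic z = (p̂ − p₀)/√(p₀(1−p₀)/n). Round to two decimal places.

z = -0.40

p̂ = 120/1726 = 0.0695.
Standard error under H₀: √(0.072×0.928/1726) = 0.0062.
z = (0.0695 − 0.072)/0.0062 = -0.0025/0.0062 = -0.40.
p-value = P(Z < -0.398) ≈ 0.3454.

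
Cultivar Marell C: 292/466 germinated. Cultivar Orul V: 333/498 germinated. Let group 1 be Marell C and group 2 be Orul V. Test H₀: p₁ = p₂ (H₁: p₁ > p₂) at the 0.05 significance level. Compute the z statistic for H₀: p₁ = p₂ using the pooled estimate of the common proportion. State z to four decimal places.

z = -1.3669

p̂₁ = 292/466 = 0.626609, p̂₂ = 333/498 = 0.668675.
Pooled p̂ = (292+333)/(466+498) = 625/964 = 0.648340.
SE = √(p̂(1−p̂)(1/n₁+1/n₂)) = √(0.648340·0.351660·0.00415395) = √(0.000947082) = 0.030775.
z = (0.626609 − 0.668675)/0.030775 = -0.042066/0.030775 = -1.3669.
p-value = P(Z > -1.367) ≈ 0.9142; since p > α = 0.05, fail to reject H₀.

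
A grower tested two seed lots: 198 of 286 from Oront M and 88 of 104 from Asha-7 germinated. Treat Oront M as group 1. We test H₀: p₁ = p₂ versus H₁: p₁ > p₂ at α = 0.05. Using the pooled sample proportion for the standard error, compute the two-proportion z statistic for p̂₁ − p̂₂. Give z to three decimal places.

p̂₁ = 198/286 = 0.69231, p̂₂ = 88/104 = 0.84615.
Pooled p̂ = (198+88)/(286+104) = 286/390 = 0.73333.
SE = √(0.195556 × 0.0131119) = 0.05064.
z = (0.69231 − 0.84615)/0.05064 = -0.15384/0.05064 = -3.038.
p-value = P(Z > -3.038) ≈ 0.9988. With α = 0.05, fail to reject H₀.

z = -3.038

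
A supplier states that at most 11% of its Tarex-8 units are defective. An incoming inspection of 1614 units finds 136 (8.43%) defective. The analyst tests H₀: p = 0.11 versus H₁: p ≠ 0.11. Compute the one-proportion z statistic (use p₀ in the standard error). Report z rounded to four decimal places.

z = -3.3046

p̂ = 136/1614 ≈ 0.08426270.
Under H₀, SE = √(0.11·0.89/1614) = √(6.06568e-05) = 0.00778824.
z = (0.08426270 − 0.11)/0.00778824 = -0.02573730/0.00778824 = -3.3046.
p-value = 2·P(Z > 3.305) ≈ 0.0010.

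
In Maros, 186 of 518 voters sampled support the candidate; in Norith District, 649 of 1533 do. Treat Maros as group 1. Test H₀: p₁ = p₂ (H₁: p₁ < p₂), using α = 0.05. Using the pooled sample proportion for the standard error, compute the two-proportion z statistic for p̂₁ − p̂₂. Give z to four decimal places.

p̂₁ = 186/518 = 0.3590734, p̂₂ = 649/1533 = 0.4233529.
Pooled p̂ = (186+649)/(518+1533) = 835/2051 = 0.4071185.
SE = √(0.241373 × 0.00258282) = 0.0249684.
z = (0.3590734 − 0.4233529)/0.0249684 = -0.0642795/0.0249684 = -2.5744.
p-value = P(Z < -2.574) ≈ 0.0050, so at α = 0.05 we reject H₀.

z = -2.5744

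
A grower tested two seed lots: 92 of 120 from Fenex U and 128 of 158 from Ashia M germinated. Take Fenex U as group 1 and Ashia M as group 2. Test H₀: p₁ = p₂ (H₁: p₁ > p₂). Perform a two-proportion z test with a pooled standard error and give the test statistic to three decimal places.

p̂₁ = 92/120 ≈ 0.76667, p̂₂ = 128/158 ≈ 0.81013.
Pooled p̂ = (92+128)/(120+158) = 220/278 = 0.79137.
SE = √(0.165105 × 0.0146624) = 0.04920.
z = (0.76667 − 0.81013)/0.04920 = -0.04346/0.04920 = -0.883.
p-value = P(Z > -0.883) ≈ 0.8115.

z = -0.883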